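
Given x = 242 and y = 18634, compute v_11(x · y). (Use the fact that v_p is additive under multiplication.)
v_11(4509428) = 5

v_p(x) = 2 (factor: 242 = 11^2 · 2); v_p(y) = 3 (factor: 18634 = 11^3 · 14). Additivity: v_p(xy) = v_p(x) + v_p(y) = 2 + 3 = 5. (Direct check: xy = 4509428 = 11^5 · (28).)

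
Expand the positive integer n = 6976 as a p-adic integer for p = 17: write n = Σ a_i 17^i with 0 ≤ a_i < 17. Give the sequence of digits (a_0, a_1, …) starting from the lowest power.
(a_0, a_1, …) = (6, 2, 7, 1)

Repeated division by 17 gives the digits low-to-high: 6976 = 6 + 2·17^1 + 7·17^2 + 1·17^3. Digit sequence: (6, 2, 7, 1).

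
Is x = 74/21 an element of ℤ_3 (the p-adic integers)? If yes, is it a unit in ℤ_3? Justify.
x ∉ ℤ_3 (v_3(x) = -1 < 0)

ℤ_3 = {x ∈ ℚ_3 : v_3(x) ≥ 0} and ℤ_3^× = {x ∈ ℤ_3 : v_3(x) = 0}. Here v_3(74/21) = v_3(num) − v_3(den) = -1; compare against these criteria.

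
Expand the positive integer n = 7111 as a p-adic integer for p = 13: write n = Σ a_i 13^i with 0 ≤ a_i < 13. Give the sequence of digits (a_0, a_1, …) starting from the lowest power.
(a_0, a_1, …) = (0, 1, 3, 3)

Repeated division by 13 gives the digits low-to-high: 7111 = 1·13^1 + 3·13^2 + 3·13^3. Digit sequence: (0, 1, 3, 3).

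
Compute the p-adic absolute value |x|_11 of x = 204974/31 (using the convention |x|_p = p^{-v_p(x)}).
|204974/31|_11 = 1/14641

Step 1 — compute v_11(x) by factoring powers of 11 out of the numerator and denominator: v_11(204974/31) = 4. Step 2 — apply |x|_p = p^{-v_p(x)} = 11^{-4} = 1/14641.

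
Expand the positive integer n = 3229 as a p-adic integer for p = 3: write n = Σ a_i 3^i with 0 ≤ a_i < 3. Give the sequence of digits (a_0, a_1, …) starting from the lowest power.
(a_0, a_1, …) = (1, 2, 1, 2, 0, 1, 1, 1)

Repeated division by 3 gives the digits low-to-high: 3229 = 1 + 2·3^1 + 1·3^2 + 2·3^3 + 1·3^5 + 1·3^6 + 1·3^7. Digit sequence: (1, 2, 1, 2, 0, 1, 1, 1).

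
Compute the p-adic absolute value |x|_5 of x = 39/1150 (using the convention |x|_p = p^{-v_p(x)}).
|39/1150|_5 = 25

Step 1 — compute v_5(x) by factoring powers of 5 out of the numerator and denominator: v_5(39/1150) = -2. Step 2 — apply |x|_p = p^{-v_p(x)} = 5^{2} = 25.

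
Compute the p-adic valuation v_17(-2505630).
v_17(-2505630) = 4

v_17(n) is the largest exponent k such that 17^k divides n. Factor out: -2505630 = -17^4 · 30. (Sign doesn't affect v_p.) So v_17(-2505630) = 4.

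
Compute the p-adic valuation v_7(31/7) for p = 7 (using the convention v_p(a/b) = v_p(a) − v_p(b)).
v_7(31/7) = -1

Factor powers of 7 from the numerator and denominator of the reduced fraction: 31 = 7^0 · 31 and 7 = 7^1 · 1. Apply v_p(a/b) = v_p(a) − v_p(b): v_7(31/7) = 0 − 1 = -1.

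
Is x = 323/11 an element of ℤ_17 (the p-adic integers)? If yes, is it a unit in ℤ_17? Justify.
x ∈ ℤ_17 but not a unit; v_17(x) = 1 > 0

ℤ_17 = {x ∈ ℚ_17 : v_17(x) ≥ 0} and ℤ_17^× = {x ∈ ℤ_17 : v_17(x) = 0}. Here v_17(323/11) = v_17(num) − v_17(den) = 1; compare against these criteria.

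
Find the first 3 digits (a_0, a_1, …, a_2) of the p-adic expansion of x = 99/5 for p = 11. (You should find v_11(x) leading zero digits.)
(a_0, …, a_2) = (0, 4, 2)

v_11(99/5) = 1, so a_0 = ... = a_0 = 0. Factor out: x = 11^1 · u with u = 9/5 a unit in ℤ_11. Expand u iteratively via a_{v+i} = u_i mod 11, u_{i+1} = (u_i − a_{v+i})/11:
  u_0 = 9/5;  a_1 = 4;  u_1 = (u_0 − 4)/11 = -1/5
  u_1 = -1/5;  a_2 = 2;  u_2 = (u_1 − 2)/11 = -1/5
Digits: (0, 4, 2).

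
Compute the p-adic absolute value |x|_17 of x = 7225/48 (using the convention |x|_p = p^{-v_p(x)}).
|7225/48|_17 = 1/289

Step 1 — compute v_17(x) by factoring powers of 17 out of the numerator and denominator: v_17(7225/48) = 2. Step 2 — apply |x|_p = p^{-v_p(x)} = 17^{-2} = 1/289.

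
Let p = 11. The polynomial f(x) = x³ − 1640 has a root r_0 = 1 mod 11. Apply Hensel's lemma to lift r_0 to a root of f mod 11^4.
r_3 = 4500 (mod 14641)

Hensel: r_{i+1} = r_i − f(r_i)/f′(r_i) mod 11^{i+2}, where f′(x) = 3x². Iterate:
  r_0 = 1 (mod 11)
  r_1 = 23 (mod 121)
  r_2 = 507 (mod 1331)
  r_3 = 4500 (mod 14641)
Final: r = 4500 with f(r) ≡ 0 mod 11^4.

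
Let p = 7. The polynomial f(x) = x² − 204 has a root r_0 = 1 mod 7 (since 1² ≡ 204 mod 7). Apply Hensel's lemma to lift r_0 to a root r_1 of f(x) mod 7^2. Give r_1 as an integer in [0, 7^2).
r_1 = 29 (mod 49)

Hensel's recurrence: r_{i+1} = r_i − f(r_i)·(f′(r_i))^{-1} mod 7^{i+2}, with f′(x) = 2x. Iterate:
  r_0 = 1 (mod 7)
  r_1 = 29 (mod 49)
Final: r_1 = 29, and one checks f(r_1) ≡ 0 mod 7^2.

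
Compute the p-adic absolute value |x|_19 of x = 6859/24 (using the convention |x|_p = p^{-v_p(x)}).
|6859/24|_19 = 1/6859

Step 1 — compute v_19(x) by factoring powers of 19 out of the numerator and denominator: v_19(6859/24) = 3. Step 2 — apply |x|_p = p^{-v_p(x)} = 19^{-3} = 1/6859.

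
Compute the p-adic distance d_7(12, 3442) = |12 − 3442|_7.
d_7(12, 3442) = 1/343

Step 1 — x − y = 12 − 3442 = -3430. Step 2 — v_7(-3430) = 3 (factor: -3430 = −(7^3 · 10); the sign does not affect v_p). Step 3 — |x − y|_7 = 7^{-3} = 1/343.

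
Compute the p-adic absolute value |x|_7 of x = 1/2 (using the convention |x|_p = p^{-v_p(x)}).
|1/2|_7 = 1

Step 1 — compute v_7(x) by factoring powers of 7 out of the numerator and denominator: v_7(1/2) = 0. Step 2 — apply |x|_p = p^{-v_p(x)} = 7^{0} = 1.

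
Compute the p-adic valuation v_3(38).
v_3(38) = 0

v_3(n) is the largest exponent k such that 3^k divides n. Factor out: 38 = 3^0 · 38. (Sign doesn't affect v_p.) So v_3(38) = 0.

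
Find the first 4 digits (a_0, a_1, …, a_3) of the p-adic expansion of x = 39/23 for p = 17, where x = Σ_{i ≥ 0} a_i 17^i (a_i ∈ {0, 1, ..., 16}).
(a_0, …, a_3) = (15, 14, 8, 15)

v_17(39/23) = 0 (numerator and denominator both coprime to 17), so x ∈ ℤ_17^×. Compute digits iteratively via a_i = x_i mod 17, x_{i+1} = (x_i − a_i)/17, with x_0 = x:
  x_0 = 39/23;  a_0 = 15;  x_1 = (x_0 − 15)/17 = -18/23
  x_1 = -18/23;  a_1 = 14;  x_2 = (x_1 − 14)/17 = -20/23
  x_2 = -20/23;  a_2 = 8;  x_3 = (x_2 − 8)/17 = -12/23
  x_3 = -12/23;  a_3 = 15;  x_4 = (x_3 − 15)/17 = -21/23
Digits: (15, 14, 8, 15).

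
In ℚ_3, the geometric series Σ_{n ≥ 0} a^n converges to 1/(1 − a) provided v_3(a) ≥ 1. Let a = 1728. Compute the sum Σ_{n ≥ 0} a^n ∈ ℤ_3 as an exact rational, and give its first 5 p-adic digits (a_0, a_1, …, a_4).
Σ a^n = 1/(1 − a) = -1/1727;  first 5 digits = (1, 0, 0, 1, 0)

v_3(a) = 3 ≥ 1, so the series converges in ℤ_3 to 1/(1 − a) = 1/(1 − 1728) = -1/1727. Expand this rational in ℤ_3: compute digits iteratively via d_i = x_i mod 3, x_{i+1} = (x_i − d_i)/3. The first 5 digits are (1, 0, 0, 1, 0).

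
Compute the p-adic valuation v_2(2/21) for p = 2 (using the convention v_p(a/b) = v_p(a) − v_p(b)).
v_2(2/21) = 1

Factor powers of 2 from the numerator and denominator of the reduced fraction: 2 = 2^1 · 1 and 21 = 2^0 · 21. Apply v_p(a/b) = v_p(a) − v_p(b): v_2(2/21) = 1 − 0 = 1.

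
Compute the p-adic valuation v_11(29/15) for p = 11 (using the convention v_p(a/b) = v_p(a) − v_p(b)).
v_11(29/15) = 0

Factor powers of 11 from the numerator and denominator of the reduced fraction: 29 = 11^0 · 29 and 15 = 11^0 · 15. Apply v_p(a/b) = v_p(a) − v_p(b): v_11(29/15) = 0 − 0 = 0.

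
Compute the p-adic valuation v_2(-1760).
v_2(-1760) = 5

v_2(n) is the largest exponent k such that 2^k divides n. Factor out: -1760 = -2^5 · 55. (Sign doesn't affect v_p.) So v_2(-1760) = 5.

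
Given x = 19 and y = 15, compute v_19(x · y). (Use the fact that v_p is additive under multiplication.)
v_19(285) = 1

v_p(x) = 1 (factor: 19 = 19^1 · 1); v_p(y) = 0 (factor: 15 = 19^0 · 15). Additivity: v_p(xy) = v_p(x) + v_p(y) = 1 + 0 = 1. (Direct check: xy = 285 = 19^1 · (15).)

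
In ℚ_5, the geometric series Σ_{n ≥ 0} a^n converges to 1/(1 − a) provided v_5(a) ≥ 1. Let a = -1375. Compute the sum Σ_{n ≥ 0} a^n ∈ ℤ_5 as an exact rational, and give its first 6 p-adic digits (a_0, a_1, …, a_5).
Σ a^n = 1/(1 − a) = 1/1376;  first 6 digits = (1, 0, 0, 4, 2, 4)

v_5(a) = 3 ≥ 1, so the series converges in ℤ_5 to 1/(1 − a) = 1/(1 − (-1375)) = 1/1376. Expand this rational in ℤ_5: compute digits iteratively via d_i = x_i mod 5, x_{i+1} = (x_i − d_i)/5. The first 6 digits are (1, 0, 0, 4, 2, 4).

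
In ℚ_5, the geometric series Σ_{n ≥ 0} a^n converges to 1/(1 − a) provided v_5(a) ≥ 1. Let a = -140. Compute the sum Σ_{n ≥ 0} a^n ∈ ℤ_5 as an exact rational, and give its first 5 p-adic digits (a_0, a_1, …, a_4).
Σ a^n = 1/(1 − a) = 1/141;  first 5 digits = (1, 2, 3, 3, 1)

v_5(a) = 1 ≥ 1, so the series converges in ℤ_5 to 1/(1 − a) = 1/(1 − (-140)) = 1/141. Expand this rational in ℤ_5: compute digits iteratively via d_i = x_i mod 5, x_{i+1} = (x_i − d_i)/5. The first 5 digits are (1, 2, 3, 3, 1).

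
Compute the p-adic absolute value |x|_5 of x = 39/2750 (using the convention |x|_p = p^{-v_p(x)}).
|39/2750|_5 = 125

Step 1 — compute v_5(x) by factoring powers of 5 out of the numerator and denominator: v_5(39/2750) = -3. Step 2 — apply |x|_p = p^{-v_p(x)} = 5^{3} = 125.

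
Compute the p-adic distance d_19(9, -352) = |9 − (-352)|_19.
d_19(9, -352) = 1/361

Step 1 — x − y = 9 − (-352) = 361. Step 2 — v_19(361) = 2 (factor: 361 = (19^2 · 1); the sign does not affect v_p). Step 3 — |x − y|_19 = 19^{-2} = 1/361.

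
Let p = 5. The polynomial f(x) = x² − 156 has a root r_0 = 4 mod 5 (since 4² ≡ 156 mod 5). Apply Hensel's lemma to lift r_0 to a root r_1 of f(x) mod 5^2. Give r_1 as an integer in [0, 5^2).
r_1 = 9 (mod 25)

Hensel's recurrence: r_{i+1} = r_i − f(r_i)·(f′(r_i))^{-1} mod 5^{i+2}, with f′(x) = 2x. Iterate:
  r_0 = 4 (mod 5)
  r_1 = 9 (mod 25)
Final: r_1 = 9, and one checks f(r_1) ≡ 0 mod 5^2.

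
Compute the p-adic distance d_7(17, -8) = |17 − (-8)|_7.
d_7(17, -8) = 1

Step 1 — x − y = 17 − (-8) = 25. Step 2 — v_7(25) = 0 (factor: 25 = (7^0 · 25); the sign does not affect v_p). Step 3 — |x − y|_7 = 7^{0} = 1.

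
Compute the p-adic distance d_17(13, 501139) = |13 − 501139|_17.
d_17(13, 501139) = 1/83521

Step 1 — x − y = 13 − 501139 = -501126. Step 2 — v_17(-501126) = 4 (factor: -501126 = −(17^4 · 6); the sign does not affect v_p). Step 3 — |x − y|_17 = 17^{-4} = 1/83521.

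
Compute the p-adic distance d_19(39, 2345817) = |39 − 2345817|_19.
d_19(39, 2345817) = 1/130321

Step 1 — x − y = 39 − 2345817 = -2345778. Step 2 — v_19(-2345778) = 4 (factor: -2345778 = −(19^4 · 18); the sign does not affect v_p). Step 3 — |x − y|_19 = 19^{-4} = 1/130321.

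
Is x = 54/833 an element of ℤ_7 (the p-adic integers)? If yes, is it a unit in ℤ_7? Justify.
x ∉ ℤ_7 (v_7(x) = -2 < 0)

ℤ_7 = {x ∈ ℚ_7 : v_7(x) ≥ 0} and ℤ_7^× = {x ∈ ℤ_7 : v_7(x) = 0}. Here v_7(54/833) = v_7(num) − v_7(den) = -2; compare against these criteria.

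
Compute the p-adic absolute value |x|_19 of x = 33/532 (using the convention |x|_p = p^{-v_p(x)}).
|33/532|_19 = 19

Step 1 — compute v_19(x) by factoring powers of 19 out of the numerator and denominator: v_19(33/532) = -1. Step 2 — apply |x|_p = p^{-v_p(x)} = 19^{1} = 19.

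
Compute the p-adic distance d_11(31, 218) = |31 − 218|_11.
d_11(31, 218) = 1/11

Step 1 — x − y = 31 − 218 = -187. Step 2 — v_11(-187) = 1 (factor: -187 = −(11^1 · 17); the sign does not affect v_p). Step 3 — |x − y|_11 = 11^{-1} = 1/11.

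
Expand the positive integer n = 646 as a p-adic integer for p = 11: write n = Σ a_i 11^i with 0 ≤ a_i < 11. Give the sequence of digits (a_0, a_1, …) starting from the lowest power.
(a_0, a_1, …) = (8, 3, 5)

Repeated division by 11 gives the digits low-to-high: 646 = 8 + 3·11^1 + 5·11^2. Digit sequence: (8, 3, 5).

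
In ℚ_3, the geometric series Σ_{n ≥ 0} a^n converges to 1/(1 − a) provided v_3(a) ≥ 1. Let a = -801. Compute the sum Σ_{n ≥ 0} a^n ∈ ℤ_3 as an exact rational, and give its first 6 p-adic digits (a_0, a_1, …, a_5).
Σ a^n = 1/(1 − a) = 1/802;  first 6 digits = (1, 0, 1, 0, 0, 0)

v_3(a) = 2 ≥ 1, so the series converges in ℤ_3 to 1/(1 − a) = 1/(1 − (-801)) = 1/802. Expand this rational in ℤ_3: compute digits iteratively via d_i = x_i mod 3, x_{i+1} = (x_i − d_i)/3. The first 6 digits are (1, 0, 1, 0, 0, 0).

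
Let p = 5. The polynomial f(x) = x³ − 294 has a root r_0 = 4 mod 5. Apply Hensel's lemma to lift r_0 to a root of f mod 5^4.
r_3 = 114 (mod 625)

Hensel: r_{i+1} = r_i − f(r_i)/f′(r_i) mod 5^{i+2}, where f′(x) = 3x². Iterate:
  r_0 = 4 (mod 5)
  r_1 = 14 (mod 25)
  r_2 = 114 (mod 125)
  r_3 = 114 (mod 625)
Final: r = 114 with f(r) ≡ 0 mod 5^4.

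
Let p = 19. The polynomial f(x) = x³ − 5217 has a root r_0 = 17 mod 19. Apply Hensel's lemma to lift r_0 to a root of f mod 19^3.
r_2 = 3893 (mod 6859)

Hensel: r_{i+1} = r_i − f(r_i)/f′(r_i) mod 19^{i+2}, where f′(x) = 3x². Iterate:
  r_0 = 17 (mod 19)
  r_1 = 283 (mod 361)
  r_2 = 3893 (mod 6859)
Final: r = 3893 with f(r) ≡ 0 mod 19^3.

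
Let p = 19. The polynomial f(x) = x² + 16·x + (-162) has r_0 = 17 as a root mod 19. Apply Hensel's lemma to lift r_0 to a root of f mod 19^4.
r_3 = 71552 (mod 130321)

Hensel: r_{i+1} = r_i − f(r_i)·(f′(r_i))^{-1} mod 19^{i+2}, f′(x) = 2x + 16. Iterate:
  r_0 = 17 (mod 19)
  r_1 = 74 (mod 361)
  r_2 = 2962 (mod 6859)
  r_3 = 71552 (mod 130321)
Final: r = 71552 satisfies f(r) ≡ 0 mod 19^4.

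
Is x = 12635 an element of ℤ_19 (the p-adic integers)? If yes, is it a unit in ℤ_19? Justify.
x ∈ ℤ_19 but not a unit; v_19(x) = 2 > 0

ℤ_19 = {x ∈ ℚ_19 : v_19(x) ≥ 0} and ℤ_19^× = {x ∈ ℤ_19 : v_19(x) = 0}. Here v_19(12635) = v_19(num) − v_19(den) = 2; compare against these criteria.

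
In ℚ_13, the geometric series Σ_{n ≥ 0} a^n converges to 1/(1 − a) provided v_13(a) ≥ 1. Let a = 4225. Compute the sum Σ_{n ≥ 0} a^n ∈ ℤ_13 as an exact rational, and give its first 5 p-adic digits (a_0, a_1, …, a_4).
Σ a^n = 1/(1 − a) = -1/4224;  first 5 digits = (1, 0, 12, 1, 1)

v_13(a) = 2 ≥ 1, so the series converges in ℤ_13 to 1/(1 − a) = 1/(1 − 4225) = -1/4224. Expand this rational in ℤ_13: compute digits iteratively via d_i = x_i mod 13, x_{i+1} = (x_i − d_i)/13. The first 5 digits are (1, 0, 12, 1, 1).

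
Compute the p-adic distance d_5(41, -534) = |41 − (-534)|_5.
d_5(41, -534) = 1/25

Step 1 — x − y = 41 − (-534) = 575. Step 2 — v_5(575) = 2 (factor: 575 = (5^2 · 23); the sign does not affect v_p). Step 3 — |x − y|_5 = 5^{-2} = 1/25.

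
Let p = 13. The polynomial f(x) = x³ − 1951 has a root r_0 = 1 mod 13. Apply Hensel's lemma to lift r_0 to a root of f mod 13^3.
r_2 = 2172 (mod 2197)

Hensel: r_{i+1} = r_i − f(r_i)/f′(r_i) mod 13^{i+2}, where f′(x) = 3x². Iterate:
  r_0 = 1 (mod 13)
  r_1 = 144 (mod 169)
  r_2 = 2172 (mod 2197)
Final: r = 2172 with f(r) ≡ 0 mod 13^3.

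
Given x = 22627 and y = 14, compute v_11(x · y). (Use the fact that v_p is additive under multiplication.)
v_11(316778) = 3

v_p(x) = 3 (factor: 22627 = 11^3 · 17); v_p(y) = 0 (factor: 14 = 11^0 · 14). Additivity: v_p(xy) = v_p(x) + v_p(y) = 3 + 0 = 3. (Direct check: xy = 316778 = 11^3 · (238).)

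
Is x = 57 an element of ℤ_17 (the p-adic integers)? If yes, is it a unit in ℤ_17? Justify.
x ∈ ℤ_17^× (unit); v_17(x) = 0

ℤ_17 = {x ∈ ℚ_17 : v_17(x) ≥ 0} and ℤ_17^× = {x ∈ ℤ_17 : v_17(x) = 0}. Here v_17(57) = v_17(num) − v_17(den) = 0; compare against these criteria.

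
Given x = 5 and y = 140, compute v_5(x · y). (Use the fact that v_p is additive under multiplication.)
v_5(700) = 2

v_p(x) = 1 (factor: 5 = 5^1 · 1); v_p(y) = 1 (factor: 140 = 5^1 · 28). Additivity: v_p(xy) = v_p(x) + v_p(y) = 1 + 1 = 2. (Direct check: xy = 700 = 5^2 · (28).)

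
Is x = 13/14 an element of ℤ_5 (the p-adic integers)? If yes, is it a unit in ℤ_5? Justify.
x ∈ ℤ_5^× (unit); v_5(x) = 0

ℤ_5 = {x ∈ ℚ_5 : v_5(x) ≥ 0} and ℤ_5^× = {x ∈ ℤ_5 : v_5(x) = 0}. Here v_5(13/14) = v_5(num) − v_5(den) = 0; compare against these criteria.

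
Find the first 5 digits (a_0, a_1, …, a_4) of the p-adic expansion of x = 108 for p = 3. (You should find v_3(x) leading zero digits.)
(a_0, …, a_4) = (0, 0, 0, 1, 1)

v_3(108) = 3, so a_0 = ... = a_2 = 0. Factor out: x = 3^3 · u with u = 4 a unit in ℤ_3. Expand u iteratively via a_{v+i} = u_i mod 3, u_{i+1} = (u_i − a_{v+i})/3:
  u_0 = 4;  a_3 = 1;  u_1 = (u_0 − 1)/3 = 1
  u_1 = 1;  a_4 = 1;  u_2 = (u_1 − 1)/3 = 0
Digits: (0, 0, 0, 1, 1).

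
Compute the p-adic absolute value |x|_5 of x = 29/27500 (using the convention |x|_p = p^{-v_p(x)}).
|29/27500|_5 = 625

Step 1 — compute v_5(x) by factoring powers of 5 out of the numerator and denominator: v_5(29/27500) = -4. Step 2 — apply |x|_p = p^{-v_p(x)} = 5^{4} = 625.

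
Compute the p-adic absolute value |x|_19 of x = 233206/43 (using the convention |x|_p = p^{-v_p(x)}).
|233206/43|_19 = 1/6859

Step 1 — compute v_19(x) by factoring powers of 19 out of the numerator and denominator: v_19(233206/43) = 3. Step 2 — apply |x|_p = p^{-v_p(x)} = 19^{-3} = 1/6859.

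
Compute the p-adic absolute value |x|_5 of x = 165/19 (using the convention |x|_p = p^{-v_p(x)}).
|165/19|_5 = 1/5

Step 1 — compute v_5(x) by factoring powers of 5 out of the numerator and denominator: v_5(165/19) = 1. Step 2 — apply |x|_p = p^{-v_p(x)} = 5^{-1} = 1/5.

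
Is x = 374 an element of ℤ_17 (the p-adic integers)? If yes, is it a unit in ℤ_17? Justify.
x ∈ ℤ_17 but not a unit; v_17(x) = 1 > 0

ℤ_17 = {x ∈ ℚ_17 : v_17(x) ≥ 0} and ℤ_17^× = {x ∈ ℤ_17 : v_17(x) = 0}. Here v_17(374) = v_17(num) − v_17(den) = 1; compare against these criteria.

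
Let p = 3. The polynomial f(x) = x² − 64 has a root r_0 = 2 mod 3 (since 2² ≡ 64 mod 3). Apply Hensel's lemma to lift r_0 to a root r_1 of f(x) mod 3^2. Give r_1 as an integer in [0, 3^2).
r_1 = 8 (mod 9)

Hensel's recurrence: r_{i+1} = r_i − f(r_i)·(f′(r_i))^{-1} mod 3^{i+2}, with f′(x) = 2x. Iterate:
  r_0 = 2 (mod 3)
  r_1 = 8 (mod 9)
Final: r_1 = 8, and one checks f(r_1) ≡ 0 mod 3^2.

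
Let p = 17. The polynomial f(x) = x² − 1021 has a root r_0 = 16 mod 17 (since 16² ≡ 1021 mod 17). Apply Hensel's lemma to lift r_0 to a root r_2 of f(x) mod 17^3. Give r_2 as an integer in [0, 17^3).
r_2 = 1801 (mod 4913)

Hensel's recurrence: r_{i+1} = r_i − f(r_i)·(f′(r_i))^{-1} mod 17^{i+2}, with f′(x) = 2x. Iterate:
  r_0 = 16 (mod 17)
  r_1 = 67 (mod 289)
  r_2 = 1801 (mod 4913)
Final: r_2 = 1801, and one checks f(r_2) ≡ 0 mod 17^3.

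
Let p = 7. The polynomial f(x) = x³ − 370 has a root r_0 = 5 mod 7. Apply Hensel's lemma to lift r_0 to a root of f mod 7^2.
r_1 = 5 (mod 49)

Hensel: r_{i+1} = r_i − f(r_i)/f′(r_i) mod 7^{i+2}, where f′(x) = 3x². Iterate:
  r_0 = 5 (mod 7)
  r_1 = 5 (mod 49)
Final: r = 5 with f(r) ≡ 0 mod 7^2.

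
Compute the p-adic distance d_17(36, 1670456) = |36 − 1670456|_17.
d_17(36, 1670456) = 1/83521

Step 1 — x − y = 36 − 1670456 = -1670420. Step 2 — v_17(-1670420) = 4 (factor: -1670420 = −(17^4 · 20); the sign does not affect v_p). Step 3 — |x − y|_17 = 17^{-4} = 1/83521.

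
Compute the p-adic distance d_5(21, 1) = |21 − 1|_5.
d_5(21, 1) = 1/5

Step 1 — x − y = 21 − 1 = 20. Step 2 — v_5(20) = 1 (factor: 20 = (5^1 · 4); the sign does not affect v_p). Step 3 — |x − y|_5 = 5^{-1} = 1/5.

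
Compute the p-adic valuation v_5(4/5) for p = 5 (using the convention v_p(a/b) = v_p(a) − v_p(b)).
v_5(4/5) = -1

Factor powers of 5 from the numerator and denominator of the reduced fraction: 4 = 5^0 · 4 and 5 = 5^1 · 1. Apply v_p(a/b) = v_p(a) − v_p(b): v_5(4/5) = 0 − 1 = -1.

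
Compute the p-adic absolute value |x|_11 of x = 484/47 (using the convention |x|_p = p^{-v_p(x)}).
|484/47|_11 = 1/121

Step 1 — compute v_11(x) by factoring powers of 11 out of the numerator and denominator: v_11(484/47) = 2. Step 2 — apply |x|_p = p^{-v_p(x)} = 11^{-2} = 1/121.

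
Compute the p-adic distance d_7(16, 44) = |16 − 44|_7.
d_7(16, 44) = 1/7

Step 1 — x − y = 16 − 44 = -28. Step 2 — v_7(-28) = 1 (factor: -28 = −(7^1 · 4); the sign does not affect v_p). Step 3 — |x − y|_7 = 7^{-1} = 1/7.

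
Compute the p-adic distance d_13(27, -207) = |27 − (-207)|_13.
d_13(27, -207) = 1/13

Step 1 — x − y = 27 − (-207) = 234. Step 2 — v_13(234) = 1 (factor: 234 = (13^1 · 18); the sign does not affect v_p). Step 3 — |x − y|_13 = 13^{-1} = 1/13.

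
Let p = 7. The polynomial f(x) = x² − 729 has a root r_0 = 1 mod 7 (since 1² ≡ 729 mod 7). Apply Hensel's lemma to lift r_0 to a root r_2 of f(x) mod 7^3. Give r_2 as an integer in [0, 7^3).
r_2 = 316 (mod 343)

Hensel's recurrence: r_{i+1} = r_i − f(r_i)·(f′(r_i))^{-1} mod 7^{i+2}, with f′(x) = 2x. Iterate:
  r_0 = 1 (mod 7)
  r_1 = 22 (mod 49)
  r_2 = 316 (mod 343)
Final: r_2 = 316, and one checks f(r_2) ≡ 0 mod 7^3.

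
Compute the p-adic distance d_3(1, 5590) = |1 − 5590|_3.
d_3(1, 5590) = 1/243

Step 1 — x − y = 1 − 5590 = -5589. Step 2 — v_3(-5589) = 5 (factor: -5589 = −(3^5 · 23); the sign does not affect v_p). Step 3 — |x − y|_3 = 3^{-5} = 1/243.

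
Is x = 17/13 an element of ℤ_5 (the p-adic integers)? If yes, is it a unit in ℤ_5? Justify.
x ∈ ℤ_5^× (unit); v_5(x) = 0

ℤ_5 = {x ∈ ℚ_5 : v_5(x) ≥ 0} and ℤ_5^× = {x ∈ ℤ_5 : v_5(x) = 0}. Here v_5(17/13) = v_5(num) − v_5(den) = 0; compare against these criteria.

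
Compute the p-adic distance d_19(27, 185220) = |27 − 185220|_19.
d_19(27, 185220) = 1/6859

Step 1 — x − y = 27 − 185220 = -185193. Step 2 — v_19(-185193) = 3 (factor: -185193 = −(19^3 · 27); the sign does not affect v_p). Step 3 — |x − y|_19 = 19^{-3} = 1/6859.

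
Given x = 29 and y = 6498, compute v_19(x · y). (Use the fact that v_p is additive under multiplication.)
v_19(188442) = 2

v_p(x) = 0 (factor: 29 = 19^0 · 29); v_p(y) = 2 (factor: 6498 = 19^2 · 18). Additivity: v_p(xy) = v_p(x) + v_p(y) = 0 + 2 = 2. (Direct check: xy = 188442 = 19^2 · (522).)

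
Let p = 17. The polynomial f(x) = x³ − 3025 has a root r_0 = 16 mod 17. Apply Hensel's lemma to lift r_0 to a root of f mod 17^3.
r_2 = 1971 (mod 4913)

Hensel: r_{i+1} = r_i − f(r_i)/f′(r_i) mod 17^{i+2}, where f′(x) = 3x². Iterate:
  r_0 = 16 (mod 17)
  r_1 = 237 (mod 289)
  r_2 = 1971 (mod 4913)
Final: r = 1971 with f(r) ≡ 0 mod 17^3.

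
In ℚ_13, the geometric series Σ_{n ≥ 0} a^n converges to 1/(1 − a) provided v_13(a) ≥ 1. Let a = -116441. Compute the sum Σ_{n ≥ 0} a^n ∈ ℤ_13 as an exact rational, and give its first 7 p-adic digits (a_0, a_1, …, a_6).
Σ a^n = 1/(1 − a) = 1/116442;  first 7 digits = (1, 0, 0, 12, 8, 12, 0)

v_13(a) = 3 ≥ 1, so the series converges in ℤ_13 to 1/(1 − a) = 1/(1 − (-116441)) = 1/116442. Expand this rational in ℤ_13: compute digits iteratively via d_i = x_i mod 13, x_{i+1} = (x_i − d_i)/13. The first 7 digits are (1, 0, 0, 12, 8, 12, 0).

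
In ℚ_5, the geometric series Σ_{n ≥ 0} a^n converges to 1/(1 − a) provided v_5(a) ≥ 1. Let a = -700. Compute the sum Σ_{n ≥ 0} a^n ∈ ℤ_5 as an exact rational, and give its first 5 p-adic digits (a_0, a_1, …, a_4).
Σ a^n = 1/(1 − a) = 1/701;  first 5 digits = (1, 0, 2, 4, 2)

v_5(a) = 2 ≥ 1, so the series converges in ℤ_5 to 1/(1 − a) = 1/(1 − (-700)) = 1/701. Expand this rational in ℤ_5: compute digits iteratively via d_i = x_i mod 5, x_{i+1} = (x_i − d_i)/5. The first 5 digits are (1, 0, 2, 4, 2).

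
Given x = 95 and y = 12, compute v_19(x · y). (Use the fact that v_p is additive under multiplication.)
v_19(1140) = 1

v_p(x) = 1 (factor: 95 = 19^1 · 5); v_p(y) = 0 (factor: 12 = 19^0 · 12). Additivity: v_p(xy) = v_p(x) + v_p(y) = 1 + 0 = 1. (Direct check: xy = 1140 = 19^1 · (60).)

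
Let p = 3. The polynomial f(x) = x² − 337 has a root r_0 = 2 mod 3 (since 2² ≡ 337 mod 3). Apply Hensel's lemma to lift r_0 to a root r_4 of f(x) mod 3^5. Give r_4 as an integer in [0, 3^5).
r_4 = 65 (mod 243)

Hensel's recurrence: r_{i+1} = r_i − f(r_i)·(f′(r_i))^{-1} mod 3^{i+2}, with f′(x) = 2x. Iterate:
  r_0 = 2 (mod 3)
  r_1 = 2 (mod 9)
  r_2 = 11 (mod 27)
  r_3 = 65 (mod 81)
  r_4 = 65 (mod 243)
Final: r_4 = 65, and one checks f(r_4) ≡ 0 mod 3^5.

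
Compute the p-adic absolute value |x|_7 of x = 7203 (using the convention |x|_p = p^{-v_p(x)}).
|7203|_7 = 1/2401

Step 1 — compute v_7(x) by factoring powers of 7 out of the numerator and denominator: v_7(7203) = 4. Step 2 — apply |x|_p = p^{-v_p(x)} = 7^{-4} = 1/2401.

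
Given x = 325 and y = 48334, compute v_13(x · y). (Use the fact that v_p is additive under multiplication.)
v_13(15708550) = 4

v_p(x) = 1 (factor: 325 = 13^1 · 25); v_p(y) = 3 (factor: 48334 = 13^3 · 22). Additivity: v_p(xy) = v_p(x) + v_p(y) = 1 + 3 = 4. (Direct check: xy = 15708550 = 13^4 · (550).)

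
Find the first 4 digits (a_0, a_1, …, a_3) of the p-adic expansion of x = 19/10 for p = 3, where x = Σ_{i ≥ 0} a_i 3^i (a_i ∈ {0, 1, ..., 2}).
(a_0, …, a_3) = (1, 0, 1, 0)

v_3(19/10) = 0 (numerator and denominator both coprime to 3), so x ∈ ℤ_3^×. Compute digits iteratively via a_i = x_i mod 3, x_{i+1} = (x_i − a_i)/3, with x_0 = x:
  x_0 = 19/10;  a_0 = 1;  x_1 = (x_0 − 1)/3 = 3/10
  x_1 = 3/10;  a_1 = 0;  x_2 = (x_1 − 0)/3 = 1/10
  x_2 = 1/10;  a_2 = 1;  x_3 = (x_2 − 1)/3 = -3/10
  x_3 = -3/10;  a_3 = 0;  x_4 = (x_3 − 0)/3 = -1/10
Digits: (1, 0, 1, 0).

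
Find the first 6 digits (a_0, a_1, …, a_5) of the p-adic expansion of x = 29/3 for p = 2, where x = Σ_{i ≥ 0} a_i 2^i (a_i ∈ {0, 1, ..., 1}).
(a_0, …, a_5) = (1, 1, 1, 1, 1, 0)

v_2(29/3) = 0 (numerator and denominator both coprime to 2), so x ∈ ℤ_2^×. Compute digits iteratively via a_i = x_i mod 2, x_{i+1} = (x_i − a_i)/2, with x_0 = x:
  x_0 = 29/3;  a_0 = 1;  x_1 = (x_0 − 1)/2 = 13/3
  x_1 = 13/3;  a_1 = 1;  x_2 = (x_1 − 1)/2 = 5/3
  x_2 = 5/3;  a_2 = 1;  x_3 = (x_2 − 1)/2 = 1/3
  x_3 = 1/3;  a_3 = 1;  x_4 = (x_3 − 1)/2 = -1/3
  x_4 = -1/3;  a_4 = 1;  x_5 = (x_4 − 1)/2 = -2/3
  x_5 = -2/3;  a_5 = 0;  x_6 = (x_5 − 0)/2 = -1/3
Digits: (1, 1, 1, 1, 1, 0).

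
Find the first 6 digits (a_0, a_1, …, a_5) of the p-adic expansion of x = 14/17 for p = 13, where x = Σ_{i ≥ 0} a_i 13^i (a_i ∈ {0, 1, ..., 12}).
(a_0, …, a_5) = (10, 10, 3, 2, 9, 10)

v_13(14/17) = 0 (numerator and denominator both coprime to 13), so x ∈ ℤ_13^×. Compute digits iteratively via a_i = x_i mod 13, x_{i+1} = (x_i − a_i)/13, with x_0 = x:
  x_0 = 14/17;  a_0 = 10;  x_1 = (x_0 − 10)/13 = -12/17
  x_1 = -12/17;  a_1 = 10;  x_2 = (x_1 − 10)/13 = -14/17
  x_2 = -14/17;  a_2 = 3;  x_3 = (x_2 − 3)/13 = -5/17
  x_3 = -5/17;  a_3 = 2;  x_4 = (x_3 − 2)/13 = -3/17
  x_4 = -3/17;  a_4 = 9;  x_5 = (x_4 − 9)/13 = -12/17
  x_5 = -12/17;  a_5 = 10;  x_6 = (x_5 − 10)/13 = -14/17
Digits: (10, 10, 3, 2, 9, 10).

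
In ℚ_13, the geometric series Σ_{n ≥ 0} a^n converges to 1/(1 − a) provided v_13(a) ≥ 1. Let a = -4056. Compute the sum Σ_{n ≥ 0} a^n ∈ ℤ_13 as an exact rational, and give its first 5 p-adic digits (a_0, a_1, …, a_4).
Σ a^n = 1/(1 − a) = 1/4057;  first 5 digits = (1, 0, 2, 11, 3)

v_13(a) = 2 ≥ 1, so the series converges in ℤ_13 to 1/(1 − a) = 1/(1 − (-4056)) = 1/4057. Expand this rational in ℤ_13: compute digits iteratively via d_i = x_i mod 13, x_{i+1} = (x_i − d_i)/13. The first 5 digits are (1, 0, 2, 11, 3).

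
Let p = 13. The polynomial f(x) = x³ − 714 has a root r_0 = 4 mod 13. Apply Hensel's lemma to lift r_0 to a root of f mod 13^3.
r_2 = 602 (mod 2197)

Hensel: r_{i+1} = r_i − f(r_i)/f′(r_i) mod 13^{i+2}, where f′(x) = 3x². Iterate:
  r_0 = 4 (mod 13)
  r_1 = 95 (mod 169)
  r_2 = 602 (mod 2197)
Final: r = 602 with f(r) ≡ 0 mod 13^3.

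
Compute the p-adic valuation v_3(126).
v_3(126) = 2

v_3(n) is the largest exponent k such that 3^k divides n. Factor out: 126 = 3^2 · 14. (Sign doesn't affect v_p.) So v_3(126) = 2.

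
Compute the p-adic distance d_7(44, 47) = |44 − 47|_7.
d_7(44, 47) = 1

Step 1 — x − y = 44 − 47 = -3. Step 2 — v_7(-3) = 0 (factor: -3 = −(7^0 · 3); the sign does not affect v_p). Step 3 — |x − y|_7 = 7^{0} = 1.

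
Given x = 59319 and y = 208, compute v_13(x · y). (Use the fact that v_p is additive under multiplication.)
v_13(12338352) = 4

v_p(x) = 3 (factor: 59319 = 13^3 · 27); v_p(y) = 1 (factor: 208 = 13^1 · 16). Additivity: v_p(xy) = v_p(x) + v_p(y) = 3 + 1 = 4. (Direct check: xy = 12338352 = 13^4 · (432).)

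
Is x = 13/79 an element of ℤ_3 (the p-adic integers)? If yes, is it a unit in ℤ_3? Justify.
x ∈ ℤ_3^× (unit); v_3(x) = 0

ℤ_3 = {x ∈ ℚ_3 : v_3(x) ≥ 0} and ℤ_3^× = {x ∈ ℤ_3 : v_3(x) = 0}. Here v_3(13/79) = v_3(num) − v_3(den) = 0; compare against these criteria.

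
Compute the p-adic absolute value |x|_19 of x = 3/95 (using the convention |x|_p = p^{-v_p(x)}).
|3/95|_19 = 19

Step 1 — compute v_19(x) by factoring powers of 19 out of the numerator and denominator: v_19(3/95) = -1. Step 2 — apply |x|_p = p^{-v_p(x)} = 19^{1} = 19.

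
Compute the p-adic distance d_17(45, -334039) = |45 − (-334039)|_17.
d_17(45, -334039) = 1/83521

Step 1 — x − y = 45 − (-334039) = 334084. Step 2 — v_17(334084) = 4 (factor: 334084 = (17^4 · 4); the sign does not affect v_p). Step 3 — |x − y|_17 = 17^{-4} = 1/83521.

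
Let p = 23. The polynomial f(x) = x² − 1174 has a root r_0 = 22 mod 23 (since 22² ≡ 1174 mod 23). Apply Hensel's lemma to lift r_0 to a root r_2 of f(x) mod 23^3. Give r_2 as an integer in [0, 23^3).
r_2 = 8670 (mod 12167)

Hensel's recurrence: r_{i+1} = r_i − f(r_i)·(f′(r_i))^{-1} mod 23^{i+2}, with f′(x) = 2x. Iterate:
  r_0 = 22 (mod 23)
  r_1 = 206 (mod 529)
  r_2 = 8670 (mod 12167)
Final: r_2 = 8670, and one checks f(r_2) ≡ 0 mod 23^3.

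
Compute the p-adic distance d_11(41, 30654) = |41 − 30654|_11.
d_11(41, 30654) = 1/1331

Step 1 — x − y = 41 − 30654 = -30613. Step 2 — v_11(-30613) = 3 (factor: -30613 = −(11^3 · 23); the sign does not affect v_p). Step 3 — |x − y|_11 = 11^{-3} = 1/1331.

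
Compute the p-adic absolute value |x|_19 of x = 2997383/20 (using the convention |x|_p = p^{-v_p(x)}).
|2997383/20|_19 = 1/130321

Step 1 — compute v_19(x) by factoring powers of 19 out of the numerator and denominator: v_19(2997383/20) = 4. Step 2 — apply |x|_p = p^{-v_p(x)} = 19^{-4} = 1/130321.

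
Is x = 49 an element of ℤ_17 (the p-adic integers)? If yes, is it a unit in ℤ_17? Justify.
x ∈ ℤ_17^× (unit); v_17(x) = 0

ℤ_17 = {x ∈ ℚ_17 : v_17(x) ≥ 0} and ℤ_17^× = {x ∈ ℤ_17 : v_17(x) = 0}. Here v_17(49) = v_17(num) − v_17(den) = 0; compare against these criteria.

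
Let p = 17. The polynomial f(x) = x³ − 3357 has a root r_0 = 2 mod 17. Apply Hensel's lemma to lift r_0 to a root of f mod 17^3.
r_2 = 2569 (mod 4913)

Hensel: r_{i+1} = r_i − f(r_i)/f′(r_i) mod 17^{i+2}, where f′(x) = 3x². Iterate:
  r_0 = 2 (mod 17)
  r_1 = 257 (mod 289)
  r_2 = 2569 (mod 4913)
Final: r = 2569 with f(r) ≡ 0 mod 17^3.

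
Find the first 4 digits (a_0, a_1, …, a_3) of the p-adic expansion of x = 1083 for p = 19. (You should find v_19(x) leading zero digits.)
(a_0, …, a_3) = (0, 0, 3, 0)

v_19(1083) = 2, so a_0 = ... = a_1 = 0. Factor out: x = 19^2 · u with u = 3 a unit in ℤ_19. Expand u iteratively via a_{v+i} = u_i mod 19, u_{i+1} = (u_i − a_{v+i})/19:
  u_0 = 3;  a_2 = 3;  u_1 = (u_0 − 3)/19 = 0
  u_1 = 0;  a_3 = 0;  u_2 = (u_1 − 0)/19 = 0
Digits: (0, 0, 3, 0).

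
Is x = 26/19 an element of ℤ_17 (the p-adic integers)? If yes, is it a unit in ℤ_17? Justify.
x ∈ ℤ_17^× (unit); v_17(x) = 0

ℤ_17 = {x ∈ ℚ_17 : v_17(x) ≥ 0} and ℤ_17^× = {x ∈ ℤ_17 : v_17(x) = 0}. Here v_17(26/19) = v_17(num) − v_17(den) = 0; compare against these criteria.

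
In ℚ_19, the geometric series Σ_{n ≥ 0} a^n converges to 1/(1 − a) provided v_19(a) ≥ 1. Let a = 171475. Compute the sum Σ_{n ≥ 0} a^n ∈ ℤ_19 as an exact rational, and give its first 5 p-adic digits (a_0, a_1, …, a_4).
Σ a^n = 1/(1 − a) = -1/171474;  first 5 digits = (1, 0, 0, 6, 1)

v_19(a) = 3 ≥ 1, so the series converges in ℤ_19 to 1/(1 − a) = 1/(1 − 171475) = -1/171474. Expand this rational in ℤ_19: compute digits iteratively via d_i = x_i mod 19, x_{i+1} = (x_i − d_i)/19. The first 5 digits are (1, 0, 0, 6, 1).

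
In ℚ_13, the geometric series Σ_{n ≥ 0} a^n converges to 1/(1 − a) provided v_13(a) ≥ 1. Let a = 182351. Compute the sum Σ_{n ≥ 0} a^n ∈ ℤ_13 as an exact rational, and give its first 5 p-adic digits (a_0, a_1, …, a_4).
Σ a^n = 1/(1 − a) = -1/182350;  first 5 digits = (1, 0, 0, 5, 6)

v_13(a) = 3 ≥ 1, so the series converges in ℤ_13 to 1/(1 − a) = 1/(1 − 182351) = -1/182350. Expand this rational in ℤ_13: compute digits iteratively via d_i = x_i mod 13, x_{i+1} = (x_i − d_i)/13. The first 5 digits are (1, 0, 0, 5, 6).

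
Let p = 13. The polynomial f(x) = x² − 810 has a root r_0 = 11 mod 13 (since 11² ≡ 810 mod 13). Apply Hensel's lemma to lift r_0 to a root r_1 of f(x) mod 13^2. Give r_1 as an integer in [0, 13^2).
r_1 = 50 (mod 169)

Hensel's recurrence: r_{i+1} = r_i − f(r_i)·(f′(r_i))^{-1} mod 13^{i+2}, with f′(x) = 2x. Iterate:
  r_0 = 11 (mod 13)
  r_1 = 50 (mod 169)
Final: r_1 = 50, and one checks f(r_1) ≡ 0 mod 13^2.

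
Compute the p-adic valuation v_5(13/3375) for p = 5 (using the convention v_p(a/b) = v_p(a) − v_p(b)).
v_5(13/3375) = -3

Factor powers of 5 from the numerator and denominator of the reduced fraction: 13 = 5^0 · 13 and 3375 = 5^3 · 27. Apply v_p(a/b) = v_p(a) − v_p(b): v_5(13/3375) = 0 − 3 = -3.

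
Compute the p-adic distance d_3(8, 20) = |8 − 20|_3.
d_3(8, 20) = 1/3

Step 1 — x − y = 8 − 20 = -12. Step 2 — v_3(-12) = 1 (factor: -12 = −(3^1 · 4); the sign does not affect v_p). Step 3 — |x − y|_3 = 3^{-1} = 1/3.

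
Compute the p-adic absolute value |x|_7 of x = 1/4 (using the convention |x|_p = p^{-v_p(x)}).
|1/4|_7 = 1

Step 1 — compute v_7(x) by factoring powers of 7 out of the numerator and denominator: v_7(1/4) = 0. Step 2 — apply |x|_p = p^{-v_p(x)} = 7^{0} = 1.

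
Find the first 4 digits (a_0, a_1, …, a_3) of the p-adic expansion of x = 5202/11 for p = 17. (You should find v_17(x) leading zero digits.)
(a_0, …, a_3) = (0, 0, 14, 7)

v_17(5202/11) = 2, so a_0 = ... = a_1 = 0. Factor out: x = 17^2 · u with u = 18/11 a unit in ℤ_17. Expand u iteratively via a_{v+i} = u_i mod 17, u_{i+1} = (u_i − a_{v+i})/17:
  u_0 = 18/11;  a_2 = 14;  u_1 = (u_0 − 14)/17 = -8/11
  u_1 = -8/11;  a_3 = 7;  u_2 = (u_1 − 7)/17 = -5/11
Digits: (0, 0, 14, 7).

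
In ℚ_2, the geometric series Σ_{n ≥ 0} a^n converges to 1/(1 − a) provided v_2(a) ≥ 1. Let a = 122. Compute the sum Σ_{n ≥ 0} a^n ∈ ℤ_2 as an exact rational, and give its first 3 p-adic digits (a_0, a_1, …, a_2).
Σ a^n = 1/(1 − a) = -1/121;  first 3 digits = (1, 1, 1)

v_2(a) = 1 ≥ 1, so the series converges in ℤ_2 to 1/(1 − a) = 1/(1 − 122) = -1/121. Expand this rational in ℤ_2: compute digits iteratively via d_i = x_i mod 2, x_{i+1} = (x_i − d_i)/2. The first 3 digits are (1, 1, 1).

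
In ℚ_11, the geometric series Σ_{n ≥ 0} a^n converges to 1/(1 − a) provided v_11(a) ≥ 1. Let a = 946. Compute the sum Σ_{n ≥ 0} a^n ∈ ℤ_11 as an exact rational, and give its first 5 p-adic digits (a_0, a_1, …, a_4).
Σ a^n = 1/(1 − a) = -1/945;  first 5 digits = (1, 9, 0, 5, 7)

v_11(a) = 1 ≥ 1, so the series converges in ℤ_11 to 1/(1 − a) = 1/(1 − 946) = -1/945. Expand this rational in ℤ_11: compute digits iteratively via d_i = x_i mod 11, x_{i+1} = (x_i − d_i)/11. The first 5 digits are (1, 9, 0, 5, 7).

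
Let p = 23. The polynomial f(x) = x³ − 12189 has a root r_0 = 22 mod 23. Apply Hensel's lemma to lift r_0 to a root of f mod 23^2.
r_1 = 183 (mod 529)

Hensel: r_{i+1} = r_i − f(r_i)/f′(r_i) mod 23^{i+2}, where f′(x) = 3x². Iterate:
  r_0 = 22 (mod 23)
  r_1 = 183 (mod 529)
Final: r = 183 with f(r) ≡ 0 mod 23^2.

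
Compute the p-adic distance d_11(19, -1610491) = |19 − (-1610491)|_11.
d_11(19, -1610491) = 1/161051

Step 1 — x − y = 19 − (-1610491) = 1610510. Step 2 — v_11(1610510) = 5 (factor: 1610510 = (11^5 · 10); the sign does not affect v_p). Step 3 — |x − y|_11 = 11^{-5} = 1/161051.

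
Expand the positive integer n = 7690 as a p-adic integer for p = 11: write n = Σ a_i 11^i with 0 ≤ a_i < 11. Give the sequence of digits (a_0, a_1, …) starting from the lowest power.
(a_0, a_1, …) = (1, 6, 8, 5)

Repeated division by 11 gives the digits low-to-high: 7690 = 1 + 6·11^1 + 8·11^2 + 5·11^3. Digit sequence: (1, 6, 8, 5).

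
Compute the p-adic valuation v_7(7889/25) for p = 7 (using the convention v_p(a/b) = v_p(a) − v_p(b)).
v_7(7889/25) = 3

Factor powers of 7 from the numerator and denominator of the reduced fraction: 7889 = 7^3 · 23 and 25 = 7^0 · 25. Apply v_p(a/b) = v_p(a) − v_p(b): v_7(7889/25) = 3 − 0 = 3.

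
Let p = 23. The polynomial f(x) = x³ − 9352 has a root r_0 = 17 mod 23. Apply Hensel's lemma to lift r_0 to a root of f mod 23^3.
r_2 = 10114 (mod 12167)

Hensel: r_{i+1} = r_i − f(r_i)/f′(r_i) mod 23^{i+2}, where f′(x) = 3x². Iterate:
  r_0 = 17 (mod 23)
  r_1 = 63 (mod 529)
  r_2 = 10114 (mod 12167)
Final: r = 10114 with f(r) ≡ 0 mod 23^3.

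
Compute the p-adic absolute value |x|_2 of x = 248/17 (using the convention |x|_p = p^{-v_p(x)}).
|248/17|_2 = 1/8

Step 1 — compute v_2(x) by factoring powers of 2 out of the numerator and denominator: v_2(248/17) = 3. Step 2 — apply |x|_p = p^{-v_p(x)} = 2^{-3} = 1/8.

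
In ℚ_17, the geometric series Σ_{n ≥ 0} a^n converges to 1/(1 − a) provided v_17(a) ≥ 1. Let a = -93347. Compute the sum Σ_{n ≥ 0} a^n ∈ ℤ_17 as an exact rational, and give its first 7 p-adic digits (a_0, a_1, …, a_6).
Σ a^n = 1/(1 − a) = 1/93348;  first 7 digits = (1, 0, 0, 15, 15, 16, 3)

v_17(a) = 3 ≥ 1, so the series converges in ℤ_17 to 1/(1 − a) = 1/(1 − (-93347)) = 1/93348. Expand this rational in ℤ_17: compute digits iteratively via d_i = x_i mod 17, x_{i+1} = (x_i − d_i)/17. The first 7 digits are (1, 0, 0, 15, 15, 16, 3).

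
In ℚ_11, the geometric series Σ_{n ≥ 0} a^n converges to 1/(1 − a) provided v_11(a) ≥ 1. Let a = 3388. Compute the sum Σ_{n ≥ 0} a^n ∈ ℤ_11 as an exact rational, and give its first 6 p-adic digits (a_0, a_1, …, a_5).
Σ a^n = 1/(1 − a) = -1/3387;  first 6 digits = (1, 0, 6, 2, 3, 5)

v_11(a) = 2 ≥ 1, so the series converges in ℤ_11 to 1/(1 − a) = 1/(1 − 3388) = -1/3387. Expand this rational in ℤ_11: compute digits iteratively via d_i = x_i mod 11, x_{i+1} = (x_i − d_i)/11. The first 6 digits are (1, 0, 6, 2, 3, 5).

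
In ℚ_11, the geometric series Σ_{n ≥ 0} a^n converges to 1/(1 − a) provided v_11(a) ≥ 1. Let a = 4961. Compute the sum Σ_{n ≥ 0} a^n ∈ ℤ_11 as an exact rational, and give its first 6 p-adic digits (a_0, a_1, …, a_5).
Σ a^n = 1/(1 − a) = -1/4960;  first 6 digits = (1, 0, 8, 3, 9, 9)

v_11(a) = 2 ≥ 1, so the series converges in ℤ_11 to 1/(1 − a) = 1/(1 − 4961) = -1/4960. Expand this rational in ℤ_11: compute digits iteratively via d_i = x_i mod 11, x_{i+1} = (x_i − d_i)/11. The first 6 digits are (1, 0, 8, 3, 9, 9).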